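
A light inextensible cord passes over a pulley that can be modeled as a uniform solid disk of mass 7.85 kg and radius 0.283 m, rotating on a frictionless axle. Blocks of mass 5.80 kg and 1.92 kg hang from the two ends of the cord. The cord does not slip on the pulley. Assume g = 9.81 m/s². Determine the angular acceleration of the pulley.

α ≈ 11.5 rad/s²

I = ½MR² = (1/2)(7.85)(0.283)² = 0.3143 kg·m².
Heavier block: m₁g − T₁ = m₁a. Lighter block: T₂ − m₂g = m₂a.
Pulley: (T₁ − T₂)R = Iα = I(a/R), so T₁ − T₂ = (I/R²)a = (1/2)M_p a = 3.925·a.
Adding the three: (m₁ − m₂)g = (m₁ + m₂ + 3.925)a, so a = (5.80 − 1.92)(9.81)/(5.80 + 1.92 + 3.925) = 3.269 m/s².
α = a/R = 3.269/0.283 = 11.55 rad/s².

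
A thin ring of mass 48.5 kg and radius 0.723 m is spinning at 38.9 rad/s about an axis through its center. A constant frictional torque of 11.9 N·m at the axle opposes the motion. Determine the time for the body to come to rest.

t ≈ 82.9 s

I = MR² = (48.5)(0.723)² = 25.35 kg·m².
The net torque has magnitude 11.9 N·m, opposing ω.
|α| = τ/I = 11.90/25.35 = 0.4694 rad/s² (deceleration).
0 = ω₀ − |α|t ⇒ t = ω₀/|α| = 38.9/0.4694 = 82.87 s.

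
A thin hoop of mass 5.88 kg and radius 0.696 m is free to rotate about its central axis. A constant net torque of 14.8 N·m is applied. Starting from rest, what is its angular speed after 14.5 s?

ω ≈ 75.3 rad/s

I = MR² = (5.88)(0.696)² = 2.848 kg·m².
α = τ/I = 14.8/2.848 = 5.196 rad/s².
ω = ω₀ + αt = 0 + (5.196)(14.5) = 75.34 rad/s.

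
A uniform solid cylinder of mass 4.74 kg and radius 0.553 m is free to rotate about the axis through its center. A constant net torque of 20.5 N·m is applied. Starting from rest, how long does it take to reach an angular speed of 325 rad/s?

t ≈ 11.5 s

I = ½MR² = (1/2)(4.74)(0.553)² = 0.7248 kg·m².
α = τ/I = 20.5/0.7248 = 28.28 rad/s².
ω = αt ⇒ t = ω/α = 325/28.28 = 11.49 s.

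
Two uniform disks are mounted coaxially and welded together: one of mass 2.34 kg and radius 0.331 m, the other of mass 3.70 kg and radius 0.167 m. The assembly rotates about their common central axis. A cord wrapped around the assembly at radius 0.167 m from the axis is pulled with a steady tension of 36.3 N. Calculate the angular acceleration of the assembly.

α ≈ 33.7 rad/s²

I = ½M₁R₁² + ½M₂R₂² = ½(2.34)(0.331)² + ½(3.70)(0.167)² = 0.1798 kg·m².
τ = F r = (36.3)(0.167) = 6.062 N·m.
α = τ/I = 6.062/0.1798 = 33.72 rad/s².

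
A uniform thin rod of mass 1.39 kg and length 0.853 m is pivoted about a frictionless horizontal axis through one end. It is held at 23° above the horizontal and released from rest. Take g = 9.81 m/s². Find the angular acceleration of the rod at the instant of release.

α ≈ 15.9 rad/s²

About the pivot, I = (1/3)ML² = (1/3)(1.39)(0.853)² = 0.3371 kg·m².
The weight acts at the center, a distance L/2 = 0.4265 m from the pivot; τ = Mg(L/2) cos 23° = 5.353 N·m.
α = τ/I = 5.353/0.3371 = 15.88 rad/s².
(Equivalently α = (3g/(2L)) cos 23° = 15.88 rad/s².)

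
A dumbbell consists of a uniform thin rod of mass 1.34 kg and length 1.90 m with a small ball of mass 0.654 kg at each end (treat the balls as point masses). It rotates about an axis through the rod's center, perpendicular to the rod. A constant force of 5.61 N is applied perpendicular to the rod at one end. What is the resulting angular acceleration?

α ≈ 3.37 rad/s²

I_rod = (1/12)ML² = (1/12)(1.34)(1.90)² = 0.4031 kg·m².
I_balls = 2·m·(L/2)² = 2(0.654)(0.9500)² = 1.180 kg·m².
Total I = 1.584 kg·m².
τ = F·(L/2) = (5.61)(0.950) = 5.330 N·m.
α = τ/I = 5.330/1.584 = 3.365 rad/s².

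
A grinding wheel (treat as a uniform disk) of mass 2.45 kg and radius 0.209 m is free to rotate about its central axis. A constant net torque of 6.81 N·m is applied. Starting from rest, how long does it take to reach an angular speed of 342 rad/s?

t ≈ 2.69 s

I = ½MR² = (1/2)(2.45)(0.209)² = 0.05351 kg·m².
α = τ/I = 6.81/0.05351 = 127.3 rad/s².
ω = αt ⇒ t = ω/α = 342/127.3 = 2.687 s.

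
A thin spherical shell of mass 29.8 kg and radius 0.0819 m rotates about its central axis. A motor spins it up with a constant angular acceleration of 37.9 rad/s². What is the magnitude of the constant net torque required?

I = (2/3)MR² = (2/3)(29.8)(0.0819)² = 0.1333 kg·m².
τ = Iα = (0.1333)(37.90) = 5.050 N·m.

τ ≈ 5.05 N·m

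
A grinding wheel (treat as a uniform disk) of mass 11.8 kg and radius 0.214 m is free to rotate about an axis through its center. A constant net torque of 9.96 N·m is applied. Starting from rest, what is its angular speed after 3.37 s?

I = ½MR² = (1/2)(11.8)(0.214)² = 0.2702 kg·m².
α = τ/I = 9.96/0.2702 = 36.86 rad/s².
ω = ω₀ + αt = 0 + (36.86)(3.37) = 124.2 rad/s.

ω ≈ 124 rad/s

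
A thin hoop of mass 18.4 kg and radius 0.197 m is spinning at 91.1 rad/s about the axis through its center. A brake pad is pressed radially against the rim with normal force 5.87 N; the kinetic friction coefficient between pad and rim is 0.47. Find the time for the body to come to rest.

I = MR² = (18.4)(0.197)² = 0.7141 kg·m².
Friction force f = μN = (0.47)(5.87) = 2.759 N at the rim; torque magnitude τ = fR = 0.5435 N·m, opposing ω.
|α| = τ/I = 0.5435/0.7141 = 0.7611 rad/s² (deceleration).
0 = ω₀ − |α|t ⇒ t = ω₀/|α| = 91.1/0.7611 = 119.7 s.

t ≈ 120 s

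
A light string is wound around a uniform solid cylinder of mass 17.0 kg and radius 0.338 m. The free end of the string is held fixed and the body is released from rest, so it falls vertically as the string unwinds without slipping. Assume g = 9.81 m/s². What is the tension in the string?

T ≈ 55.6 N

Translation: Mg − T = Ma. Rotation about the center: TR = Iα with I = ½MR².
With a = αR: T = (I/R²)a = (1/2)M a, so Mg = (1 + 0.5000)Ma.
a = g/(1 + 0.5000) = 9.81/1.500 = 6.540 m/s².
T = 0.5000·M·a = (0.5000)(17.0)(6.540) = 55.59 N.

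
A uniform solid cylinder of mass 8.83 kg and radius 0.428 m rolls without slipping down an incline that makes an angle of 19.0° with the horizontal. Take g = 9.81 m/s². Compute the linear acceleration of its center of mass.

a ≈ 2.13 m/s²

Translation along the incline: Mg sinθ − f = Ma.
Rotation about the center: fR = Iα with I = ½MR². No-slip gives a = αR, so f = (I/R²)a = (1/2)M a.
Substituting: Mg sinθ = (1 + 0.5000)Ma, so a = g sinθ/(1 + 0.5000) = (9.81) sin 19.0° / 1.500 = 2.129 m/s².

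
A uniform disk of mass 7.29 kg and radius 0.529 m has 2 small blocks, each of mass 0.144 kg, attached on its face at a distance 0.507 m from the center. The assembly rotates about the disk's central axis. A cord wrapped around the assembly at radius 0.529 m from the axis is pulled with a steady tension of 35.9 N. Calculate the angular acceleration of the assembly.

I_disk = ½MR² = ½(7.29)(0.529)² = 1.020 kg·m².
I_blocks = 2·m·r² = 2(0.144)(0.507)² = 0.07403 kg·m².
Total I = 1.094 kg·m².
τ = F r = (35.9)(0.529) = 18.99 N·m.
α = τ/I = 18.99/1.094 = 17.36 rad/s².

α ≈ 17.4 rad/s²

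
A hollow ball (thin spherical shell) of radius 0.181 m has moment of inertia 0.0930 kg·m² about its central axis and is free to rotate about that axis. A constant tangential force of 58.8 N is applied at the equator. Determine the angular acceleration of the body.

α ≈ 114 rad/s²

τ = F R = (58.8)(0.181) = 10.64 N·m.
Newton's second law for rotation, τ = Iα, gives α = τ/I = 10.64/0.09300 = 114.4 rad/s².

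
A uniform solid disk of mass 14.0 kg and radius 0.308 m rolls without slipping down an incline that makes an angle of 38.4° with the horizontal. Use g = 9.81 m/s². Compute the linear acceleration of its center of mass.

a ≈ 4.06 m/s²

Translation along the incline: Mg sinθ − f = Ma.
Rotation about the center: fR = Iα with I = ½MR². No-slip gives a = αR, so f = (I/R²)a = (1/2)M a.
Substituting: Mg sinθ = (1 + 0.5000)Ma, so a = g sinθ/(1 + 0.5000) = (9.81) sin 38.4° / 1.500 = 4.062 m/s².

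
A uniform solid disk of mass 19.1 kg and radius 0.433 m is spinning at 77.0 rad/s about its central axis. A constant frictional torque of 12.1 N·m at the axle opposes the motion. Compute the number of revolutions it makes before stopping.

I = ½MR² = (1/2)(19.1)(0.433)² = 1.791 kg·m².
The net torque has magnitude 12.1 N·m, opposing ω.
|α| = τ/I = 12.10/1.791 = 6.758 rad/s² (deceleration).
ω² = ω₀² − 2|α|θ with ω = 0 ⇒ θ = ω₀²/(2|α|) = 438.7 rad = 69.82 rev.

≈ 69.8 revolutions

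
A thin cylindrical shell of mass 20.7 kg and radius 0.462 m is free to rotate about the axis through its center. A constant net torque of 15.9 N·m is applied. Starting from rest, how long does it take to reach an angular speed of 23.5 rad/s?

t ≈ 6.53 s

I = MR² = (20.7)(0.462)² = 4.418 kg·m².
α = τ/I = 15.9/4.418 = 3.599 rad/s².
ω = αt ⇒ t = ω/α = 23.5/3.599 = 6.530 s.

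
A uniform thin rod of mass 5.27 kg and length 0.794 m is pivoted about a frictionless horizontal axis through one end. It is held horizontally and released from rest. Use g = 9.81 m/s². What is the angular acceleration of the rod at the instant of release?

About the pivot, I = (1/3)ML² = (1/3)(5.27)(0.794)² = 1.107 kg·m².
The weight acts at the center, a distance L/2 = 0.3970 m from the pivot; τ = Mg(L/2) = 20.52 N·m.
α = τ/I = 20.52/1.107 = 18.53 rad/s².
(Equivalently α = (3g/(2L)) = 18.53 rad/s².)

α ≈ 18.5 rad/s²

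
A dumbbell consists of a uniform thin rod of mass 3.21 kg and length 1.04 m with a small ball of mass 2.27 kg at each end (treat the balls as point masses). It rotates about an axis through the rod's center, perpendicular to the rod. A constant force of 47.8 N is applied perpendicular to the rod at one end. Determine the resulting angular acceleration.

α ≈ 16.4 rad/s²

I_rod = (1/12)ML² = (1/12)(3.21)(1.04)² = 0.2893 kg·m².
I_balls = 2·m·(L/2)² = 2(2.27)(0.5200)² = 1.228 kg·m².
Total I = 1.517 kg·m².
τ = F·(L/2) = (47.8)(0.520) = 24.86 N·m.
α = τ/I = 24.86/1.517 = 16.39 rad/s².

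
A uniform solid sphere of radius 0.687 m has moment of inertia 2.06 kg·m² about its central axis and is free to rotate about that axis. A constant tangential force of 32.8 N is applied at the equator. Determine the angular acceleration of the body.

τ = F R = (32.8)(0.687) = 22.53 N·m.
From τ = Iα: α = 22.53/2.060 = 10.94 rad/s².

α ≈ 10.9 rad/s²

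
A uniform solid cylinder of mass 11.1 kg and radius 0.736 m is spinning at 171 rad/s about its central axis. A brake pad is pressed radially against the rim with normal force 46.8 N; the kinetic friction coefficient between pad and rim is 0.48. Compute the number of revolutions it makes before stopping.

≈ 423 revolutions

I = ½MR² = (1/2)(11.1)(0.736)² = 3.006 kg·m².
Friction force f = μN = (0.48)(46.8) = 22.46 N at the rim; torque magnitude τ = fR = 16.53 N·m, opposing ω.
|α| = τ/I = 16.53/3.006 = 5.499 rad/s² (deceleration).
ω² = ω₀² − 2|α|θ with ω = 0 ⇒ θ = ω₀²/(2|α|) = 2659 rad = 423.1 rev.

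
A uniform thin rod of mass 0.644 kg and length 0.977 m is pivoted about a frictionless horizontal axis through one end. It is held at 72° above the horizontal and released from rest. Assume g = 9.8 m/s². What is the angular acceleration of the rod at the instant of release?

About the pivot, I = (1/3)ML² = (1/3)(0.644)(0.977)² = 0.2049 kg·m².
The weight acts at the center, a distance L/2 = 0.4885 m from the pivot; τ = Mg(L/2) cos 72° = 0.9527 N·m.
α = τ/I = 0.9527/0.2049 = 4.649 rad/s².

α ≈ 4.65 rad/s²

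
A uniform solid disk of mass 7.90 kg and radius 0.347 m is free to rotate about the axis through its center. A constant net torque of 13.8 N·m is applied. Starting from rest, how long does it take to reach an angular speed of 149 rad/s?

I = ½MR² = (1/2)(7.90)(0.347)² = 0.4756 kg·m².
α = τ/I = 13.8/0.4756 = 29.02 rad/s².
ω = αt ⇒ t = ω/α = 149/29.02 = 5.135 s.

t ≈ 5.14 s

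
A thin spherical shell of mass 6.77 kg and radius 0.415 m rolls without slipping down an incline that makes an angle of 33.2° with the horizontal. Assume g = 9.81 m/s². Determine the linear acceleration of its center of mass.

Translation along the incline: Mg sinθ − f = Ma.
Rotation about the center: fR = Iα with I = (2/3)MR². No-slip gives a = αR, so f = (I/R²)a = (2/3)M a.
Substituting: Mg sinθ = (1 + 0.6667)Ma, so a = g sinθ/(1 + 0.6667) = (9.81) sin 33.2° / 1.667 = 3.223 m/s².

a ≈ 3.22 m/s²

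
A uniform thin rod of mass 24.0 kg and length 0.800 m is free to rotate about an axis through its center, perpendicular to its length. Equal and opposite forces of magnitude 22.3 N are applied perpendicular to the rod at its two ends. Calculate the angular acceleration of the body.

I = (1/12)ML² = (1/12)(24.0)(0.800)² = 1.280 kg·m².
The couple gives τ = F·(L/2) + F·(L/2) = F L = (22.3)(0.800) = 17.84 N·m.
Newton's second law for rotation, τ = Iα, gives α = τ/I = 17.84/1.280 = 13.94 rad/s².

α ≈ 13.9 rad/s²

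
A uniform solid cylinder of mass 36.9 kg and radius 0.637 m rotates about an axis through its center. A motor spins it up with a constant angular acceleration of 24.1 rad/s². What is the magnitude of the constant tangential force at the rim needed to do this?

I = ½MR² = (1/2)(36.9)(0.637)² = 7.486 kg·m².
The required torque is τ = Iα = (7.486)(24.10) = 180.4 N·m.
A tangential force at the rim gives τ = FR, so F = τ/R = 180.4/0.637 = 283.2 N.

F ≈ 283 N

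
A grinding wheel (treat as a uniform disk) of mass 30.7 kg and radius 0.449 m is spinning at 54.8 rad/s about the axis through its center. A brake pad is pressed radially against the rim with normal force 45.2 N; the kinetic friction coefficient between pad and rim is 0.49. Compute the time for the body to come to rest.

t ≈ 17.1 s

I = ½MR² = (1/2)(30.7)(0.449)² = 3.095 kg·m².
Friction force f = μN = (0.49)(45.2) = 22.15 N at the rim; torque magnitude τ = fR = 9.944 N·m, opposing ω.
|α| = τ/I = 9.944/3.095 = 3.214 rad/s² (deceleration).
0 = ω₀ − |α|t ⇒ t = ω₀/|α| = 54.8/3.214 = 17.05 s.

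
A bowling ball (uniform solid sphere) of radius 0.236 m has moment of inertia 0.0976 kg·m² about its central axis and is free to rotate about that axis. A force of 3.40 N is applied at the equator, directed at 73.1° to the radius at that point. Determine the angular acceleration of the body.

Only the tangential component produces torque: τ = F R sinθ = (3.40)(0.236) sin 73.1° = 0.7677 N·m.
Newton's second law for rotation, τ = Iα, gives α = τ/I = 0.7677/0.09760 = 7.866 rad/s².

α ≈ 7.87 rad/s²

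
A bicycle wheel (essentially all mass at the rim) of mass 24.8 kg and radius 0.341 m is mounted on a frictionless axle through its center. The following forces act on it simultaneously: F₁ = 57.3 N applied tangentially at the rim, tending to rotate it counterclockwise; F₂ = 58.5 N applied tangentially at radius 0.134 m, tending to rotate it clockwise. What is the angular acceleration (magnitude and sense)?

α ≈ 4.06 rad/s², counterclockwise

I = MR² = (24.8)(0.341)² = 2.884 kg·m².
Taking counterclockwise as positive: τ₁ = +(57.3)(0.341) = +19.54 N·m; τ₂ = −(58.5)(0.134) = −7.839 N·m.
Net torque τ = 11.70 N·m.
α = τ/I = 11.70/2.884 = 4.057 rad/s².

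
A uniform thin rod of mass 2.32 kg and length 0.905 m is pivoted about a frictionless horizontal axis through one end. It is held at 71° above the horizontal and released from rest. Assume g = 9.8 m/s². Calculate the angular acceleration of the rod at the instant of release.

α ≈ 5.29 rad/s²

About the pivot, I = (1/3)ML² = (1/3)(2.32)(0.905)² = 0.6334 kg·m².
The weight acts at the center, a distance L/2 = 0.4525 m from the pivot; τ = Mg(L/2) cos 71° = 3.349 N·m.
α = τ/I = 3.349/0.6334 = 5.288 rad/s².
(Equivalently α = (3g/(2L)) cos 71° = 5.288 rad/s².)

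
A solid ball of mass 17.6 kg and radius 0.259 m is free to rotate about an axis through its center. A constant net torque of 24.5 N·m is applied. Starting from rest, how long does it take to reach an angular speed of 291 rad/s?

t ≈ 5.61 s

I = (2/5)MR² = (2/5)(17.6)(0.259)² = 0.4723 kg·m².
α = τ/I = 24.5/0.4723 = 51.88 rad/s².
ω = αt ⇒ t = ω/α = 291/51.88 = 5.609 s.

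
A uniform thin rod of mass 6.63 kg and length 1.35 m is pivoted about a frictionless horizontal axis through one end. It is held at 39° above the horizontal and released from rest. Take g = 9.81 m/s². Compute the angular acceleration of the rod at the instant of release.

About the pivot, I = (1/3)ML² = (1/3)(6.63)(1.35)² = 4.028 kg·m².
The weight acts at the center, a distance L/2 = 0.6750 m from the pivot; τ = Mg(L/2) cos 39° = 34.12 N·m.
α = τ/I = 34.12/4.028 = 8.471 rad/s².
(Equivalently α = (3g/(2L)) cos 39° = 8.471 rad/s².)

α ≈ 8.47 rad/s²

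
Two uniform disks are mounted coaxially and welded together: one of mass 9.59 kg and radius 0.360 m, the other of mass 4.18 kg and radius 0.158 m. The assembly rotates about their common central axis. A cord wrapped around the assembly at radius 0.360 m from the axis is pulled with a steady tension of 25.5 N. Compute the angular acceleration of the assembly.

α ≈ 13.6 rad/s²

I = ½M₁R₁² + ½M₂R₂² = ½(9.59)(0.360)² + ½(4.18)(0.158)² = 0.6736 kg·m².
τ = F r = (25.5)(0.360) = 9.180 N·m.
α = τ/I = 9.180/0.6736 = 13.63 rad/s².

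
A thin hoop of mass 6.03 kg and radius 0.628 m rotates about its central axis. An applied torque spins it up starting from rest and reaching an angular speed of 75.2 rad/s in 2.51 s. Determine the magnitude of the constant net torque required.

τ ≈ 71.2 N·m

I = MR² = (6.03)(0.628)² = 2.378 kg·m².
α = Δω/Δt = (75.2 − 0)/2.51 = 29.96 rad/s².
τ = Iα = (2.378)(29.96) = 71.25 N·m.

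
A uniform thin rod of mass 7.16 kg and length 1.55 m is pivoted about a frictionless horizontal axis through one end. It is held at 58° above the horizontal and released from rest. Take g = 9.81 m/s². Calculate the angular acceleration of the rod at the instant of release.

About the pivot, I = (1/3)ML² = (1/3)(7.16)(1.55)² = 5.734 kg·m².
The weight acts at the center, a distance L/2 = 0.7750 m from the pivot; τ = Mg(L/2) cos 58° = 28.85 N·m.
α = τ/I = 28.85/5.734 = 5.031 rad/s².
(Equivalently α = (3g/(2L)) cos 58° = 5.031 rad/s².)

α ≈ 5.03 rad/s²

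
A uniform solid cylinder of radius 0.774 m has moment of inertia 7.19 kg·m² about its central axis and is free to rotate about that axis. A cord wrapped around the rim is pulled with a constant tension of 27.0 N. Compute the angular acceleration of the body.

α ≈ 2.91 rad/s²

τ = F R = (27.0)(0.774) = 20.90 N·m.
Newton's second law for rotation, τ = Iα, gives α = τ/I = 20.90/7.190 = 2.907 rad/s².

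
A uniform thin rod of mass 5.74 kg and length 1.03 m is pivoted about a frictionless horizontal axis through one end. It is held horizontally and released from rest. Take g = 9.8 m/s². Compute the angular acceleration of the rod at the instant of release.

About the pivot, I = (1/3)ML² = (1/3)(5.74)(1.03)² = 2.030 kg·m².
The weight acts at the center, a distance L/2 = 0.5150 m from the pivot; τ = Mg(L/2) = 28.97 N·m.
α = τ/I = 28.97/2.030 = 14.27 rad/s².
(Equivalently α = (3g/(2L)) = 14.27 rad/s².)

α ≈ 14.3 rad/s²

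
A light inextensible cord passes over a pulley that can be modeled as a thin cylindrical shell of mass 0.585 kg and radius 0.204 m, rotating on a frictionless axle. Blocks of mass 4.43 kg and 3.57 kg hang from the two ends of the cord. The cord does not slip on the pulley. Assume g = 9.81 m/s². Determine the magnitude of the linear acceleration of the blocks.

a ≈ 0.983 m/s²

I = MR² = (0.585)(0.204)² = 0.02435 kg·m².
Heavier block: m₁g − T₁ = m₁a. Lighter block: T₂ − m₂g = m₂a.
Pulley: (T₁ − T₂)R = Iα = I(a/R), so T₁ − T₂ = (I/R²)a = 1·M_p a = 0.5850·a.
Adding the three: (m₁ − m₂)g = (m₁ + m₂ + 0.5850)a, so a = (4.43 − 3.57)(9.81)/(4.43 + 3.57 + 0.5850) = 0.9827 m/s².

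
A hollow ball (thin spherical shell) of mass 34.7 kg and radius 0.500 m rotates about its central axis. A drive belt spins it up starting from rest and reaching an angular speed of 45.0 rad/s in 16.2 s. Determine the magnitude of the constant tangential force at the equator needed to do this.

F ≈ 32.1 N

I = (2/3)MR² = (2/3)(34.7)(0.500)² = 5.783 kg·m².
α = Δω/Δt = (45.0 − 0)/16.2 = 2.778 rad/s².
The required torque is τ = Iα = (5.783)(2.778) = 16.06 N·m.
A tangential force at the equator gives τ = FR, so F = τ/R = 16.06/0.500 = 32.13 N.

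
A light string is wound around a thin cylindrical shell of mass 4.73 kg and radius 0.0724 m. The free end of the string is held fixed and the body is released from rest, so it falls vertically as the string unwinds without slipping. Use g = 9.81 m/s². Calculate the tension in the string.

T ≈ 23.2 N

Translation: Mg − T = Ma. Rotation about the center: TR = Iα with I = MR².
With a = αR: T = (I/R²)a = M a, so Mg = (1 + 1.000)Ma.
a = g/(1 + 1.000) = 9.81/2.000 = 4.905 m/s².
T = 1.000·M·a = (1.000)(4.73)(4.905) = 23.20 N.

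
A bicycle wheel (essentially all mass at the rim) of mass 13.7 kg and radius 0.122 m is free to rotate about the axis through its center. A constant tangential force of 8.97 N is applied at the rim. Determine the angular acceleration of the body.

α ≈ 5.37 rad/s²

I = MR² = (13.7)(0.122)² = 0.2039 kg·m².
τ = F R = (8.97)(0.122) = 1.094 N·m.
From τ = Iα: α = 1.094/0.2039 = 5.367 rad/s².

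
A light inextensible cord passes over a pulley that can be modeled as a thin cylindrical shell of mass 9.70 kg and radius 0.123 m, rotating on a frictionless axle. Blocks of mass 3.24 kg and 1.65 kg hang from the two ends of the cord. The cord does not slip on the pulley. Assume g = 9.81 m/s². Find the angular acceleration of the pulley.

α ≈ 8.69 rad/s²

I = MR² = (9.70)(0.123)² = 0.1468 kg·m².
Heavier block: m₁g − T₁ = m₁a. Lighter block: T₂ − m₂g = m₂a.
Pulley: (T₁ − T₂)R = Iα = I(a/R), so T₁ − T₂ = (I/R²)a = 1·M_p a = 9.700·a.
Adding the three: (m₁ − m₂)g = (m₁ + m₂ + 9.700)a, so a = (3.24 − 1.65)(9.81)/(3.24 + 1.65 + 9.700) = 1.069 m/s².
α = a/R = 1.069/0.123 = 8.692 rad/s².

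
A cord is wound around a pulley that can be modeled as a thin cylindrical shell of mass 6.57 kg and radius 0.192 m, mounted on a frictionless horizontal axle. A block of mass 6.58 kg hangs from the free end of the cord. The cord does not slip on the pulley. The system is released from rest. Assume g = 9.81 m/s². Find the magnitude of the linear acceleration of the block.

I = MR² = (6.57)(0.192)² = 0.2422 kg·m².
Block: mg − T = ma. Pulley: TR = Iα. No-slip: a = αR, so T = (I/R²)a = 6.570·a.
Then mg = (m + 6.570)a, so a = (6.58)(9.81)/(6.58 + 6.570) = 4.909 m/s².

a ≈ 4.91 m/s²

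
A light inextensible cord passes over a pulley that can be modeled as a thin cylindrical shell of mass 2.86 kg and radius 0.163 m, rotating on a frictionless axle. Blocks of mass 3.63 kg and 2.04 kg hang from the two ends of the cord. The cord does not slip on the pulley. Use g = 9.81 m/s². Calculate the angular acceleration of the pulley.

I = MR² = (2.86)(0.163)² = 0.07599 kg·m².
Heavier block: m₁g − T₁ = m₁a. Lighter block: T₂ − m₂g = m₂a.
Pulley: (T₁ − T₂)R = Iα = I(a/R), so T₁ − T₂ = (I/R²)a = 1·M_p a = 2.860·a.
Adding the three: (m₁ − m₂)g = (m₁ + m₂ + 2.860)a, so a = (3.63 − 2.04)(9.81)/(3.63 + 2.04 + 2.860) = 1.829 m/s².
α = a/R = 1.829/0.163 = 11.22 rad/s².

α ≈ 11.2 rad/s²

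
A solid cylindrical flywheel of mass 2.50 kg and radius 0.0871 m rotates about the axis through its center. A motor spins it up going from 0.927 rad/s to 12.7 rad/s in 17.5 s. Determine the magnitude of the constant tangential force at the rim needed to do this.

I = ½MR² = (1/2)(2.50)(0.0871)² = 0.009483 kg·m².
α = Δω/Δt = (12.7 − 0.927)/17.5 = 0.6727 rad/s².
The required torque is τ = Iα = (0.009483)(0.6727) = 0.006380 N·m.
A tangential force at the rim gives τ = FR, so F = τ/R = 0.006380/0.0871 = 0.07324 N.

F ≈ 0.0732 N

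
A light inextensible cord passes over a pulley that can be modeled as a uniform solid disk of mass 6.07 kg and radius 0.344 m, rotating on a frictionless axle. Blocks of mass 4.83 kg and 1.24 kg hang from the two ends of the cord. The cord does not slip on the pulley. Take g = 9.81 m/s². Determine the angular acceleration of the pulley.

α ≈ 11.2 rad/s²

I = ½MR² = (1/2)(6.07)(0.344)² = 0.3591 kg·m².
Heavier block: m₁g − T₁ = m₁a. Lighter block: T₂ − m₂g = m₂a.
Pulley: (T₁ − T₂)R = Iα = I(a/R), so T₁ − T₂ = (I/R²)a = (1/2)M_p a = 3.035·a.
Adding the three: (m₁ − m₂)g = (m₁ + m₂ + 3.035)a, so a = (4.83 − 1.24)(9.81)/(4.83 + 1.24 + 3.035) = 3.868 m/s².
α = a/R = 3.868/0.344 = 11.24 rad/s².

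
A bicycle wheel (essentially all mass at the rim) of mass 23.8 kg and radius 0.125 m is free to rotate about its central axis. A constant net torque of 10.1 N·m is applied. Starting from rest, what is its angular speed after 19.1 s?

I = MR² = (23.8)(0.125)² = 0.3719 kg·m².
α = τ/I = 10.1/0.3719 = 27.16 rad/s².
ω = ω₀ + αt = 0 + (27.16)(19.1) = 518.7 rad/s.

ω ≈ 519 rad/s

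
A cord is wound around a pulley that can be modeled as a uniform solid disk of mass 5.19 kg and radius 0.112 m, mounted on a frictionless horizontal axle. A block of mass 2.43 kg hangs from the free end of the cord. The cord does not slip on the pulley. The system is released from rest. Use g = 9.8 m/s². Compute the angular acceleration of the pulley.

α ≈ 42.3 rad/s²

I = ½MR² = (1/2)(5.19)(0.112)² = 0.03255 kg·m².
Block: mg − T = ma. Pulley: TR = Iα. No-slip: a = αR, so T = (I/R²)a = 2.595·a.
Then mg = (m + 2.595)a, so a = (2.43)(9.8)/(2.43 + 2.595) = 4.739 m/s².
α = a/R = 4.739/0.112 = 42.31 rad/s².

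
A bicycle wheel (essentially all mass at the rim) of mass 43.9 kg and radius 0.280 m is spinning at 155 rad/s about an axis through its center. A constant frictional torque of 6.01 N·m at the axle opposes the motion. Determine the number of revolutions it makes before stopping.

≈ 1090 revolutions

I = MR² = (43.9)(0.280)² = 3.442 kg·m².
The net torque has magnitude 6.01 N·m, opposing ω.
|α| = τ/I = 6.010/3.442 = 1.746 rad/s² (deceleration).
ω² = ω₀² − 2|α|θ with ω = 0 ⇒ θ = ω₀²/(2|α|) = 6879 rad = 1095 rev.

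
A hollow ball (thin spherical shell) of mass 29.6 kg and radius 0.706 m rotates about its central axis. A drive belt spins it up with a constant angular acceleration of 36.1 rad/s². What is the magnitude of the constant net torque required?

τ ≈ 355 N·m

I = (2/3)MR² = (2/3)(29.6)(0.706)² = 9.836 kg·m².
τ = Iα = (9.836)(36.10) = 355.1 N·m.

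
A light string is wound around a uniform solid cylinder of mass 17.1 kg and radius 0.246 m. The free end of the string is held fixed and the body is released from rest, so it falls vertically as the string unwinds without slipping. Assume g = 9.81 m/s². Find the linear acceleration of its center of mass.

a ≈ 6.54 m/s²

Translation: Mg − T = Ma. Rotation about the center: TR = Iα with I = ½MR².
With a = αR: T = (I/R²)a = (1/2)M a, so Mg = (1 + 0.5000)Ma.
a = g/(1 + 0.5000) = 9.81/1.500 = 6.540 m/s².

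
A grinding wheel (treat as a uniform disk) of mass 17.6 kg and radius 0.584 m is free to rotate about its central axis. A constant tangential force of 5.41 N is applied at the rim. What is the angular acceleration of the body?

I = ½MR² = (1/2)(17.6)(0.584)² = 3.001 kg·m².
τ = F R = (5.41)(0.584) = 3.159 N·m.
From τ = Iα: α = 3.159/3.001 = 1.053 rad/s².

α ≈ 1.05 rad/s²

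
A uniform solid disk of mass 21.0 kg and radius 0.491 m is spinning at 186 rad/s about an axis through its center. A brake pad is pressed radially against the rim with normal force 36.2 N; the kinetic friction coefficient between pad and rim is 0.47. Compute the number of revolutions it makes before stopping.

I = ½MR² = (1/2)(21.0)(0.491)² = 2.531 kg·m².
Friction force f = μN = (0.47)(36.2) = 17.01 N at the rim; torque magnitude τ = fR = 8.354 N·m, opposing ω.
|α| = τ/I = 8.354/2.531 = 3.300 rad/s² (deceleration).
ω² = ω₀² − 2|α|θ with ω = 0 ⇒ θ = ω₀²/(2|α|) = 5242 rad = 834.2 rev.

≈ 834 revolutions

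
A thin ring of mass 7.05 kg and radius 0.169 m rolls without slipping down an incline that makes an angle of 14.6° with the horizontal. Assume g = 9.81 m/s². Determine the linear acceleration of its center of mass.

a ≈ 1.24 m/s²

Translation along the incline: Mg sinθ − f = Ma.
Rotation about the center: fR = Iα with I = MR². No-slip gives a = αR, so f = (I/R²)a = M a.
Substituting: Mg sinθ = (1 + 1.000)Ma, so a = g sinθ/(1 + 1.000) = (9.81) sin 14.6° / 2.000 = 1.236 m/s².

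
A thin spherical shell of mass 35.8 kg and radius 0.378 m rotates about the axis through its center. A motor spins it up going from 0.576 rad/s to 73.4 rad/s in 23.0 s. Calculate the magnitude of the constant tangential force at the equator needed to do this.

F ≈ 28.6 N

I = (2/3)MR² = (2/3)(35.8)(0.378)² = 3.410 kg·m².
α = Δω/Δt = (73.4 − 0.576)/23.0 = 3.166 rad/s².
The required torque is τ = Iα = (3.410)(3.166) = 10.80 N·m.
A tangential force at the equator gives τ = FR, so F = τ/R = 10.80/0.378 = 28.56 N.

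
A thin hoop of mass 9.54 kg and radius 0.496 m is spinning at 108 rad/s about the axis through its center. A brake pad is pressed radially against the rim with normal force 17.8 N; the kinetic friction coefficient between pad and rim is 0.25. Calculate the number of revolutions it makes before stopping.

≈ 987 revolutions

I = MR² = (9.54)(0.496)² = 2.347 kg·m².
Friction force f = μN = (0.25)(17.8) = 4.450 N at the rim; torque magnitude τ = fR = 2.207 N·m, opposing ω.
|α| = τ/I = 2.207/2.347 = 0.9404 rad/s² (deceleration).
ω² = ω₀² − 2|α|θ with ω = 0 ⇒ θ = ω₀²/(2|α|) = 6201 rad = 987.0 rev.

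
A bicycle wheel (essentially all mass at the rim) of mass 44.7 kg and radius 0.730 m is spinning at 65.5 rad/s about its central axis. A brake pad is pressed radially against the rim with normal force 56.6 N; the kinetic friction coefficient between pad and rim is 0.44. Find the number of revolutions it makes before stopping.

≈ 447 revolutions

I = MR² = (44.7)(0.730)² = 23.82 kg·m².
Friction force f = μN = (0.44)(56.6) = 24.90 N at the rim; torque magnitude τ = fR = 18.18 N·m, opposing ω.
|α| = τ/I = 18.18/23.82 = 0.7632 rad/s² (deceleration).
ω² = ω₀² − 2|α|θ with ω = 0 ⇒ θ = ω₀²/(2|α|) = 2811 rad = 447.3 rev.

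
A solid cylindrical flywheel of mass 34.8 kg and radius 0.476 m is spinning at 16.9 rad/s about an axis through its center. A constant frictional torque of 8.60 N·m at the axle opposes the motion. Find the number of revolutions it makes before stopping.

I = ½MR² = (1/2)(34.8)(0.476)² = 3.942 kg·m².
The net torque has magnitude 8.60 N·m, opposing ω.
|α| = τ/I = 8.600/3.942 = 2.181 rad/s² (deceleration).
ω² = ω₀² − 2|α|θ with ω = 0 ⇒ θ = ω₀²/(2|α|) = 65.46 rad = 10.42 rev.

≈ 10.4 revolutions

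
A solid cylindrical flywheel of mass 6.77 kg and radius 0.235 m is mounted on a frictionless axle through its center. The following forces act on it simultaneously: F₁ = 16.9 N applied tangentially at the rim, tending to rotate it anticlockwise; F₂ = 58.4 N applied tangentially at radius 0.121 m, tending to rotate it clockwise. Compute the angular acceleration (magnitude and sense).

I = ½MR² = (1/2)(6.77)(0.235)² = 0.1869 kg·m².
Taking anticlockwise as positive: τ₁ = +(16.9)(0.235) = +3.971 N·m; τ₂ = −(58.4)(0.121) = −7.066 N·m.
Net torque τ = -3.095 N·m.
α = τ/I = -3.095/0.1869 = -16.56 rad/s².

α ≈ 16.6 rad/s², clockwise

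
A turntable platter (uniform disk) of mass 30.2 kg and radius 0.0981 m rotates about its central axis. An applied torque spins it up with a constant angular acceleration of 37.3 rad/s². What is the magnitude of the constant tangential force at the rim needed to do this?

F ≈ 55.3 N

I = ½MR² = (1/2)(30.2)(0.0981)² = 0.1453 kg·m².
The required torque is τ = Iα = (0.1453)(37.30) = 5.420 N·m.
A tangential force at the rim gives τ = FR, so F = τ/R = 5.420/0.0981 = 55.25 N.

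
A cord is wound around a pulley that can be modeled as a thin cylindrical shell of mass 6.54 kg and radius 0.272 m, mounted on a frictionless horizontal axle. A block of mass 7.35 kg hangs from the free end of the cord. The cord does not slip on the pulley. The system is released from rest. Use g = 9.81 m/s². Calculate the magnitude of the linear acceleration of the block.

I = MR² = (6.54)(0.272)² = 0.4839 kg·m².
Block: mg − T = ma. Pulley: TR = Iα. No-slip: a = αR, so T = (I/R²)a = 6.540·a.
Then mg = (m + 6.540)a, so a = (7.35)(9.81)/(7.35 + 6.540) = 5.191 m/s².

a ≈ 5.19 m/s²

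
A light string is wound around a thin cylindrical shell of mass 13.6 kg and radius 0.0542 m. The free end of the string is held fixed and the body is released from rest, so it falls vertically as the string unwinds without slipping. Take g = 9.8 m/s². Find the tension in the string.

T ≈ 66.6 N

Translation: Mg − T = Ma. Rotation about the center: TR = Iα with I = MR².
With a = αR: T = (I/R²)a = M a, so Mg = (1 + 1.000)Ma.
a = g/(1 + 1.000) = 9.8/2.000 = 4.900 m/s².
T = 1.000·M·a = (1.000)(13.6)(4.900) = 66.64 N.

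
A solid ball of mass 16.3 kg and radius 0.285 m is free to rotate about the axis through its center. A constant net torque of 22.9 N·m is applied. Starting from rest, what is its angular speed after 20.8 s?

I = (2/5)MR² = (2/5)(16.3)(0.285)² = 0.5296 kg·m².
α = τ/I = 22.9/0.5296 = 43.24 rad/s².
ω = ω₀ + αt = 0 + (43.24)(20.8) = 899.4 rad/s.

ω ≈ 899 rad/s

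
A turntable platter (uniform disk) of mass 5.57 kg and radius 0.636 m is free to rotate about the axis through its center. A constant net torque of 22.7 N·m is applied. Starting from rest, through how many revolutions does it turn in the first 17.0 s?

I = ½MR² = (1/2)(5.57)(0.636)² = 1.127 kg·m².
α = τ/I = 22.7/1.127 = 20.15 rad/s².
θ = ½αt² = ½(20.15)(17.0)² = 2912 rad.
Revolutions = θ/(2π) = 463.4.

≈ 463 revolutions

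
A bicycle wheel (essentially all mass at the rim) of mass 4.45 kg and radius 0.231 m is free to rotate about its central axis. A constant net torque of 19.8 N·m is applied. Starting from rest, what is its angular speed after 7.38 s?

I = MR² = (4.45)(0.231)² = 0.2375 kg·m².
α = τ/I = 19.8/0.2375 = 83.38 rad/s².
ω = ω₀ + αt = 0 + (83.38)(7.38) = 615.4 rad/s.

ω ≈ 615 rad/s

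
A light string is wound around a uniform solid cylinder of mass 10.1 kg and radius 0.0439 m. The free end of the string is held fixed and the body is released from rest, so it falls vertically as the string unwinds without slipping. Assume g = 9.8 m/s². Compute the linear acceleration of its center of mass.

a ≈ 6.53 m/s²

Translation: Mg − T = Ma. Rotation about the center: TR = Iα with I = ½MR².
With a = αR: T = (I/R²)a = (1/2)M a, so Mg = (1 + 0.5000)Ma.
a = g/(1 + 0.5000) = 9.8/1.500 = 6.533 m/s².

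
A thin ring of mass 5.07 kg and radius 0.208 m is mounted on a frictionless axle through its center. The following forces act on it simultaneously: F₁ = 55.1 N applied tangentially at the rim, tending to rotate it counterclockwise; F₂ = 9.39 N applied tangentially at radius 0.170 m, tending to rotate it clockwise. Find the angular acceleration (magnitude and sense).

α ≈ 45.0 rad/s², counterclockwise

I = MR² = (5.07)(0.208)² = 0.2193 kg·m².
Taking counterclockwise as positive: τ₁ = +(55.1)(0.208) = +11.46 N·m; τ₂ = −(9.39)(0.170) = −1.596 N·m.
Net torque τ = 9.864 N·m.
α = τ/I = 9.864/0.2193 = 44.97 rad/s².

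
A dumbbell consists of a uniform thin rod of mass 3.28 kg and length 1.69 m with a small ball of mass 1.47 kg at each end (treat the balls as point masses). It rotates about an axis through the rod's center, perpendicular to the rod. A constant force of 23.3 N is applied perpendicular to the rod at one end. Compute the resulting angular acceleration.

I_rod = (1/12)ML² = (1/12)(3.28)(1.69)² = 0.7807 kg·m².
I_balls = 2·m·(L/2)² = 2(1.47)(0.8450)² = 2.099 kg·m².
Total I = 2.880 kg·m².
τ = F·(L/2) = (23.3)(0.845) = 19.69 N·m.
α = τ/I = 19.69/2.880 = 6.837 rad/s².

α ≈ 6.84 rad/s²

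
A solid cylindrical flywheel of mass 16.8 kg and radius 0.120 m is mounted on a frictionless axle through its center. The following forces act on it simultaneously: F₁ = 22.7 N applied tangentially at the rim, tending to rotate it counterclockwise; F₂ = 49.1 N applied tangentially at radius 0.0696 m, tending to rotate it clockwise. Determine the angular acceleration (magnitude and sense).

α ≈ 5.73 rad/s², clockwise

I = ½MR² = (1/2)(16.8)(0.120)² = 0.1210 kg·m².
Taking counterclockwise as positive: τ₁ = +(22.7)(0.120) = +2.724 N·m; τ₂ = −(49.1)(0.0696) = −3.417 N·m.
Net torque τ = -0.6934 N·m.
α = τ/I = -0.6934/0.1210 = -5.732 rad/s².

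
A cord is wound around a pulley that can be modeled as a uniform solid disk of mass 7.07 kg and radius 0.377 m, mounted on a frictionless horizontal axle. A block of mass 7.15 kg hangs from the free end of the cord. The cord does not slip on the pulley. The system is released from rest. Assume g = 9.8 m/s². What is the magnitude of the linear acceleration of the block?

I = ½MR² = (1/2)(7.07)(0.377)² = 0.5024 kg·m².
Block: mg − T = ma. Pulley: TR = Iα. No-slip: a = αR, so T = (I/R²)a = 3.535·a.
Then mg = (m + 3.535)a, so a = (7.15)(9.8)/(7.15 + 3.535) = 6.558 m/s².

a ≈ 6.56 m/s²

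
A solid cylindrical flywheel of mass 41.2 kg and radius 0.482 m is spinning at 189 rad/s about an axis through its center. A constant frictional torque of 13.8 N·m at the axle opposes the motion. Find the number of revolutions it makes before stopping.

≈ 986 revolutions

I = ½MR² = (1/2)(41.2)(0.482)² = 4.786 kg·m².
The net torque has magnitude 13.8 N·m, opposing ω.
|α| = τ/I = 13.80/4.786 = 2.883 rad/s² (deceleration).
ω² = ω₀² − 2|α|θ with ω = 0 ⇒ θ = ω₀²/(2|α|) = 6194 rad = 985.8 rev.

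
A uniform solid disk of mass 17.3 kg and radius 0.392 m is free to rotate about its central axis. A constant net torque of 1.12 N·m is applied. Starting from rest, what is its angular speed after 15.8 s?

I = ½MR² = (1/2)(17.3)(0.392)² = 1.329 kg·m².
α = τ/I = 1.12/1.329 = 0.8426 rad/s².
ω = ω₀ + αt = 0 + (0.8426)(15.8) = 13.31 rad/s.

ω ≈ 13.3 rad/s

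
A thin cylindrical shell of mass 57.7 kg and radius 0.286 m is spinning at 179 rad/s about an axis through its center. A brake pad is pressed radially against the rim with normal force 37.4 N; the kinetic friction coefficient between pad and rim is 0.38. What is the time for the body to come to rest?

I = MR² = (57.7)(0.286)² = 4.720 kg·m².
Friction force f = μN = (0.38)(37.4) = 14.21 N at the rim; torque magnitude τ = fR = 4.065 N·m, opposing ω.
|α| = τ/I = 4.065/4.720 = 0.8612 rad/s² (deceleration).
0 = ω₀ − |α|t ⇒ t = ω₀/|α| = 179/0.8612 = 207.8 s.

t ≈ 208 s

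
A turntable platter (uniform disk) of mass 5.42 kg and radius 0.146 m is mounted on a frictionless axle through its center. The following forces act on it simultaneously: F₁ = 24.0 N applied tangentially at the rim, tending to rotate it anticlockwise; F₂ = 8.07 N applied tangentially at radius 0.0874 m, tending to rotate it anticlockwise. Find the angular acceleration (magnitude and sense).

α ≈ 72.9 rad/s², anticlockwise

I = ½MR² = (1/2)(5.42)(0.146)² = 0.05777 kg·m².
Taking anticlockwise as positive: τ₁ = +(24.0)(0.146) = +3.504 N·m; τ₂ = +(8.07)(0.0874) = +0.7053 N·m.
Net torque τ = 4.209 N·m.
α = τ/I = 4.209/0.05777 = 72.87 rad/s².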